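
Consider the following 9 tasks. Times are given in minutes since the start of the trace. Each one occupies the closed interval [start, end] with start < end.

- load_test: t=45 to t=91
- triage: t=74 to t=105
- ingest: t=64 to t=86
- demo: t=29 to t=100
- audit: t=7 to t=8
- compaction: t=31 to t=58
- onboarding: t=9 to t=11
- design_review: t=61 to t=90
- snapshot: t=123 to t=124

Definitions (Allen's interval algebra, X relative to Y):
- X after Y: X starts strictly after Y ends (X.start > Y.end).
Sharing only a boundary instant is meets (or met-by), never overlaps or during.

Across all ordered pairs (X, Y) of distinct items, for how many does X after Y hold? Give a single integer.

24

Checking all 72 ordered pairs for relation 'after'; matching pairs in alphabetical order:
(compaction, audit): compaction after audit ✓
(compaction, onboarding): compaction after onboarding ✓
(demo, audit): demo after audit ✓
(demo, onboarding): demo after onboarding ✓
(design_review, audit): design_review after audit ✓
(design_review, compaction): design_review after compaction ✓
(design_review, onboarding): design_review after onboarding ✓
(ingest, audit): ingest after audit ✓
(ingest, compaction): ingest after compaction ✓
(ingest, onboarding): ingest after onboarding ✓
(load_test, audit): load_test after audit ✓
(load_test, onboarding): load_test after onboarding ✓
(onboarding, audit): onboarding after audit ✓
(snapshot, audit): snapshot after audit ✓
(snapshot, compaction): snapshot after compaction ✓
(snapshot, demo): snapshot after demo ✓
(snapshot, design_review): snapshot after design_review ✓
(snapshot, ingest): snapshot after ingest ✓
(snapshot, load_test): snapshot after load_test ✓
(snapshot, onboarding): snapshot after onboarding ✓
(snapshot, triage): snapshot after triage ✓
(triage, audit): triage after audit ✓
(triage, compaction): triage after compaction ✓
(triage, onboarding): triage after onboarding ✓
Count: 24.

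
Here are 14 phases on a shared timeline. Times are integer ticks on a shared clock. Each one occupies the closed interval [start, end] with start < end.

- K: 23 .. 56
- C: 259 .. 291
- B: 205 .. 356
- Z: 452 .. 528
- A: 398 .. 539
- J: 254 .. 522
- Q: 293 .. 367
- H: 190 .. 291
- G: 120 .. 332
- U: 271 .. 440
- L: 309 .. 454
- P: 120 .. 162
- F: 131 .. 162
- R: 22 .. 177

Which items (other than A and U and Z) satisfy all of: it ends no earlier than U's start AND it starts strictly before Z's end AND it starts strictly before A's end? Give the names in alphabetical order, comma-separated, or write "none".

B, C, G, H, J, L, Q

Conditions: its end is no earlier than U's start (X.end >= 271) AND its start is strictly before Z's end (X.start < 528) AND its start is strictly before A's end (X.start < 539).
B: end 356 >= 271? ✓; start 205 < 528? ✓; start 205 < 539? ✓ → yes.
C: end 291 >= 271? ✓; start 259 < 528? ✓; start 259 < 539? ✓ → yes.
F: end 162 >= 271? ✗; start 131 < 528? ✓; start 131 < 539? ✓ → no.
G: end 332 >= 271? ✓; start 120 < 528? ✓; start 120 < 539? ✓ → yes.
H: end 291 >= 271? ✓; start 190 < 528? ✓; start 190 < 539? ✓ → yes.
J: end 522 >= 271? ✓; start 254 < 528? ✓; start 254 < 539? ✓ → yes.
K: end 56 >= 271? ✗; start 23 < 528? ✓; start 23 < 539? ✓ → no.
L: end 454 >= 271? ✓; start 309 < 528? ✓; start 309 < 539? ✓ → yes.
P: end 162 >= 271? ✗; start 120 < 528? ✓; start 120 < 539? ✓ → no.
Q: end 367 >= 271? ✓; start 293 < 528? ✓; start 293 < 539? ✓ → yes.
R: end 177 >= 271? ✗; start 22 < 528? ✓; start 22 < 539? ✓ → no.
Result: B, C, G, H, J, L, Q.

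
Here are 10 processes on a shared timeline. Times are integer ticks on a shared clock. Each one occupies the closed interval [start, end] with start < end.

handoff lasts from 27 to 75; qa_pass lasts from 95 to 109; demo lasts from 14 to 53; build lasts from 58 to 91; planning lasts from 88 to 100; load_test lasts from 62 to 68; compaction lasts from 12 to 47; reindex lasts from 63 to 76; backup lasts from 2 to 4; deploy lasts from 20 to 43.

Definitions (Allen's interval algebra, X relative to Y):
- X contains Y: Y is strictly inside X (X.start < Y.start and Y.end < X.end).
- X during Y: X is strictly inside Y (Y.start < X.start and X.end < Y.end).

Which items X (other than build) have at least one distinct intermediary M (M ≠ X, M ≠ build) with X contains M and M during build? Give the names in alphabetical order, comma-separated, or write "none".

Target build = [58, 91].
Intermediaries M with M during build: load_test, reindex.
Via load_test — items with X contains load_test: handoff.
Via reindex — items with X contains reindex: none.
Union: handoff.

handoff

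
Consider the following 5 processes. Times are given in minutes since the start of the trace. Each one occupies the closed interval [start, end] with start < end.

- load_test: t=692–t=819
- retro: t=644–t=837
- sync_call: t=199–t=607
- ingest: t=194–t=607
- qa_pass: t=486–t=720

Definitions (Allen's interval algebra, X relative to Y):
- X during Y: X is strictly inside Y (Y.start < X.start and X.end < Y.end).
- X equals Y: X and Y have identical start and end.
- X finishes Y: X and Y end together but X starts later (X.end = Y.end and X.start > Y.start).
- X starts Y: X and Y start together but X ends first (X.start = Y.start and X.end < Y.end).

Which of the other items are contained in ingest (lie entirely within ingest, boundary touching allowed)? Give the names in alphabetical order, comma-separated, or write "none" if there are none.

Target ingest = [t=194, t=607].
load_test [t=692, t=819] → after → no.
qa_pass [t=486, t=720] → overlapped-by → no.
retro [t=644, t=837] → after → no.
sync_call [t=199, t=607] → finishes → yes.
Result: sync_call.

sync_call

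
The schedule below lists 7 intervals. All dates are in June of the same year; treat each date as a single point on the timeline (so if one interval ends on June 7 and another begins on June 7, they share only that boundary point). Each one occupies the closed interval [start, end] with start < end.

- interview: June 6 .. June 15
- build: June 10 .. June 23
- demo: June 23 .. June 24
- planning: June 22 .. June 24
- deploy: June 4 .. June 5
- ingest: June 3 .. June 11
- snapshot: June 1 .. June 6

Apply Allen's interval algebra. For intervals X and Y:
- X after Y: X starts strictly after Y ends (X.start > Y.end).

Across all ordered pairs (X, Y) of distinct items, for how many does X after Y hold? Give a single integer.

11

Checking all 42 ordered pairs for relation 'after'; matching pairs in alphabetical order:
(build, deploy): build after deploy ✓
(build, snapshot): build after snapshot ✓
(demo, deploy): demo after deploy ✓
(demo, ingest): demo after ingest ✓
(demo, interview): demo after interview ✓
(demo, snapshot): demo after snapshot ✓
(interview, deploy): interview after deploy ✓
(planning, deploy): planning after deploy ✓
(planning, ingest): planning after ingest ✓
(planning, interview): planning after interview ✓
(planning, snapshot): planning after snapshot ✓
Count: 11.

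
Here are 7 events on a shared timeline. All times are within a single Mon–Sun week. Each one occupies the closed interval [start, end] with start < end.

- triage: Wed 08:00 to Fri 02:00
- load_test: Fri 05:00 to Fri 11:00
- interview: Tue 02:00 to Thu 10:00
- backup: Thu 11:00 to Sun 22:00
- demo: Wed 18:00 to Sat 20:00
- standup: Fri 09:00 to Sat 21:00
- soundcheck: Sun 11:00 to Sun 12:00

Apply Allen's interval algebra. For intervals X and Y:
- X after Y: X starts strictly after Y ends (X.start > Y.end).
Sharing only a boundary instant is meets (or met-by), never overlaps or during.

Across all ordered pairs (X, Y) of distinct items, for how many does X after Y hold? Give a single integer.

10

Checking all 42 ordered pairs for relation 'after'; matching pairs in alphabetical order:
(backup, interview): backup after interview ✓
(load_test, interview): load_test after interview ✓
(load_test, triage): load_test after triage ✓
(soundcheck, demo): soundcheck after demo ✓
(soundcheck, interview): soundcheck after interview ✓
(soundcheck, load_test): soundcheck after load_test ✓
(soundcheck, standup): soundcheck after standup ✓
(soundcheck, triage): soundcheck after triage ✓
(standup, interview): standup after interview ✓
(standup, triage): standup after triage ✓
Count: 10.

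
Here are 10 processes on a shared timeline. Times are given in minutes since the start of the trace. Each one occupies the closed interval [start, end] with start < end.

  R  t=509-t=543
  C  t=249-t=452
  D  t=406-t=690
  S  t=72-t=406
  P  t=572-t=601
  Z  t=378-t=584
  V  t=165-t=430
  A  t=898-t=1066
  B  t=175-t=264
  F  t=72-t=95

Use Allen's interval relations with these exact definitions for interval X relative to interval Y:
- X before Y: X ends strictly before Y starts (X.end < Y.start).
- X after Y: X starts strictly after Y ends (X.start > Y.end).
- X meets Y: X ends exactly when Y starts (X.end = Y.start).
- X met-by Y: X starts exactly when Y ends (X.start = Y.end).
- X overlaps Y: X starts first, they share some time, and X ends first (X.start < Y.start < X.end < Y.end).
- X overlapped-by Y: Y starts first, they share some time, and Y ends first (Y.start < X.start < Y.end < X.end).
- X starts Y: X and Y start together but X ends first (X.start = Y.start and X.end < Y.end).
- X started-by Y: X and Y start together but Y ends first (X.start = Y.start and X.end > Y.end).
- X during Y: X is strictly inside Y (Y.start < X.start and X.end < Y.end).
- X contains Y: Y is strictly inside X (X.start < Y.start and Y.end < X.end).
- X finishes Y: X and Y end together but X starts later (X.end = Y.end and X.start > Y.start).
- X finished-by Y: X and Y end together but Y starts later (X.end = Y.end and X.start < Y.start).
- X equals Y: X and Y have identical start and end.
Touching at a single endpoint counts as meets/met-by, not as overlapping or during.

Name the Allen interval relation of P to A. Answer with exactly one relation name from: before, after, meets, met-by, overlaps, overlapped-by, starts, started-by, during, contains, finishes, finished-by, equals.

before

P = [t=572, t=601]; A = [t=898, t=1066].
Compare endpoints: P.start < A.start, P.start < A.end, P.end < A.start, P.end < A.end.
That pattern is 'before'.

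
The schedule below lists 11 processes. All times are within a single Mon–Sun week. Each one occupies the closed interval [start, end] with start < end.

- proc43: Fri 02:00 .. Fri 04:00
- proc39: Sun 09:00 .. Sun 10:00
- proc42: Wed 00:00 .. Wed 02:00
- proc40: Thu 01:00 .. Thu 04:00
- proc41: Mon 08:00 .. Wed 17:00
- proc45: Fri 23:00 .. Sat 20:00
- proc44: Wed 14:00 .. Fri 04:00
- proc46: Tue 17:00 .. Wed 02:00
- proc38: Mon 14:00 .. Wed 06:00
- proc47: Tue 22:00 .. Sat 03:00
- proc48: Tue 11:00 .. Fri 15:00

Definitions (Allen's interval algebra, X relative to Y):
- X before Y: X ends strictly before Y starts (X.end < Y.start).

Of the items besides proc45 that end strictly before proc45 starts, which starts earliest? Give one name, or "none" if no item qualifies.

Target proc45 = [Fri 23:00, Sat 20:00].
proc38 [Mon 14:00, Wed 06:00] → before → candidate.
proc39 [Sun 09:00, Sun 10:00] → after → excluded.
proc40 [Thu 01:00, Thu 04:00] → before → candidate.
proc41 [Mon 08:00, Wed 17:00] → before → candidate.
proc42 [Wed 00:00, Wed 02:00] → before → candidate.
proc43 [Fri 02:00, Fri 04:00] → before → candidate.
proc44 [Wed 14:00, Fri 04:00] → before → candidate.
proc46 [Tue 17:00, Wed 02:00] → before → candidate.
proc47 [Tue 22:00, Sat 03:00] → overlaps → excluded.
proc48 [Tue 11:00, Fri 15:00] → before → candidate.
Among candidates, earliest start is Mon 08:00 → proc41.

proc41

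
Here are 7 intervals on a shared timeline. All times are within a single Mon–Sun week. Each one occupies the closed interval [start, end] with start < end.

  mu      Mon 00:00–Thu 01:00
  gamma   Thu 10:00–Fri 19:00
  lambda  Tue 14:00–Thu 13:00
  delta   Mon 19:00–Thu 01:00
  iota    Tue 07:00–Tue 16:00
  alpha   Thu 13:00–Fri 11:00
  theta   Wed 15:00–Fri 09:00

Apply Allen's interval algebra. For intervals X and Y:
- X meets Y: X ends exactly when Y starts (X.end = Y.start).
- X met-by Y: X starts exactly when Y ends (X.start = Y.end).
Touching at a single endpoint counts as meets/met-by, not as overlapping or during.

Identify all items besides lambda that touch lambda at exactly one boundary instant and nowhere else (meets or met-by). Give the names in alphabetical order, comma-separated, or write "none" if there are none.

Target lambda = [Tue 14:00, Thu 13:00].
alpha [Thu 13:00, Fri 11:00] → met-by → yes.
delta [Mon 19:00, Thu 01:00] → overlaps → no.
gamma [Thu 10:00, Fri 19:00] → overlapped-by → no.
iota [Tue 07:00, Tue 16:00] → overlaps → no.
mu [Mon 00:00, Thu 01:00] → overlaps → no.
theta [Wed 15:00, Fri 09:00] → overlapped-by → no.
Result: alpha.

alpha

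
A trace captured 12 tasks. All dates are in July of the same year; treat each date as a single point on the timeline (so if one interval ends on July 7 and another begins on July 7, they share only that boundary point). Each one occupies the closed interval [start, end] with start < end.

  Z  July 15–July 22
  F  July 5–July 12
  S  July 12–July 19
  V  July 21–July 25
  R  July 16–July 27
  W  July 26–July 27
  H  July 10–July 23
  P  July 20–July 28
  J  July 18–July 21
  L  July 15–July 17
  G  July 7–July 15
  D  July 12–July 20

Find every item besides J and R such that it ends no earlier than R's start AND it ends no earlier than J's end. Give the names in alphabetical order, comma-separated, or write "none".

Conditions: its end is no earlier than R's start (X.end >= July 16) AND its end is no earlier than J's end (X.end >= July 21).
D: end July 20 >= July 16? ✓; end July 20 >= July 21? ✗ → no.
F: end July 12 >= July 16? ✗; end July 12 >= July 21? ✗ → no.
G: end July 15 >= July 16? ✗; end July 15 >= July 21? ✗ → no.
H: end July 23 >= July 16? ✓; end July 23 >= July 21? ✓ → yes.
L: end July 17 >= July 16? ✓; end July 17 >= July 21? ✗ → no.
P: end July 28 >= July 16? ✓; end July 28 >= July 21? ✓ → yes.
S: end July 19 >= July 16? ✓; end July 19 >= July 21? ✗ → no.
V: end July 25 >= July 16? ✓; end July 25 >= July 21? ✓ → yes.
W: end July 27 >= July 16? ✓; end July 27 >= July 21? ✓ → yes.
Z: end July 22 >= July 16? ✓; end July 22 >= July 21? ✓ → yes.
Result: H, P, V, W, Z.

H, P, V, W, Z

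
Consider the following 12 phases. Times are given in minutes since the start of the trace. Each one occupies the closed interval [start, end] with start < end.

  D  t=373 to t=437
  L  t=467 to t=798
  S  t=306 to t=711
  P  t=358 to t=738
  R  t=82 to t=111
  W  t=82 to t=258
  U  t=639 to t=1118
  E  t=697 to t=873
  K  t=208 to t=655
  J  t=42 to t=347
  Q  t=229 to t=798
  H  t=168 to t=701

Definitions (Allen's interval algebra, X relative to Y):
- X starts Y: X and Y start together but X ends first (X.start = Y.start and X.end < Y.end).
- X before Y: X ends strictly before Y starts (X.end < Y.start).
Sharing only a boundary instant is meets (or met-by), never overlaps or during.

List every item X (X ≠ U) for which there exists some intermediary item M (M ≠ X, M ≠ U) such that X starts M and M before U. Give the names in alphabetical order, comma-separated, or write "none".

Target U = [t=639, t=1118].
Intermediaries M with M before U: D, J, R, W.
Via D — items with X starts D: none.
Via J — items with X starts J: none.
Via R — items with X starts R: none.
Via W — items with X starts W: R.
Union: R.

R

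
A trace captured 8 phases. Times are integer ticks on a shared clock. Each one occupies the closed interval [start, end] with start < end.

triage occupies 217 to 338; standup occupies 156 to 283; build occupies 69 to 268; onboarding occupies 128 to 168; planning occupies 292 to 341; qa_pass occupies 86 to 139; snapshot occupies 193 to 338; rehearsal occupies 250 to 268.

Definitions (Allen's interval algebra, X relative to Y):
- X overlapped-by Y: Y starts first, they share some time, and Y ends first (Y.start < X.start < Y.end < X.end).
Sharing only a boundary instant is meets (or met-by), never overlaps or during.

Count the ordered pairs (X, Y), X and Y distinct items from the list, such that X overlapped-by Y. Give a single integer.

9

Checking all 56 ordered pairs for relation 'overlapped-by'; matching pairs in alphabetical order:
(onboarding, qa_pass): onboarding overlapped-by qa_pass ✓
(planning, snapshot): planning overlapped-by snapshot ✓
(planning, triage): planning overlapped-by triage ✓
(snapshot, build): snapshot overlapped-by build ✓
(snapshot, standup): snapshot overlapped-by standup ✓
(standup, build): standup overlapped-by build ✓
(standup, onboarding): standup overlapped-by onboarding ✓
(triage, build): triage overlapped-by build ✓
(triage, standup): triage overlapped-by standup ✓
Count: 9.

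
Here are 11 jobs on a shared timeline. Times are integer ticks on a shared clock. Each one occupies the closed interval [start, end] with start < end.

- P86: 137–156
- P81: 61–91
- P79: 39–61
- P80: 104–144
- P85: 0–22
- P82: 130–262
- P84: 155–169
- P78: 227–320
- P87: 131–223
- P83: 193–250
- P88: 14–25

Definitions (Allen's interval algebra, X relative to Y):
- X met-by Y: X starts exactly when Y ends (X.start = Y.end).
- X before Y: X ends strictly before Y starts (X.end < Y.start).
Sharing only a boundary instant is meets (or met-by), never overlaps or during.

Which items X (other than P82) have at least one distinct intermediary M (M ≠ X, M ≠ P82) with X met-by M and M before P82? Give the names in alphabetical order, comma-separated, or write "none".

P81

Target P82 = [130, 262].
Intermediaries M with M before P82: P79, P81, P85, P88.
Via P79 — items with X met-by P79: P81.
Via P81 — items with X met-by P81: none.
Via P85 — items with X met-by P85: none.
Via P88 — items with X met-by P88: none.
Union: P81.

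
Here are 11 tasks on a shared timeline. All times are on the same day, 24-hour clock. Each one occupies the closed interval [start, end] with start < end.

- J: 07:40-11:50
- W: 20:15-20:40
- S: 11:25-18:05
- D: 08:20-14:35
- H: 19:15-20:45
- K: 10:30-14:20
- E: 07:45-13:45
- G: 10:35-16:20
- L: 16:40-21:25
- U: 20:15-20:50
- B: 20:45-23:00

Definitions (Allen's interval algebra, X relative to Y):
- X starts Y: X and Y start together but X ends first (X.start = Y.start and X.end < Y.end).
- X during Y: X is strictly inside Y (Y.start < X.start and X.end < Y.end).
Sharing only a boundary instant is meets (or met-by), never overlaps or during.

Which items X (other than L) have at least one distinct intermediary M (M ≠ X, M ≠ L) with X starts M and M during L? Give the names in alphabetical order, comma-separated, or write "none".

W

Target L = [16:40, 21:25].
Intermediaries M with M during L: H, U, W.
Via H — items with X starts H: none.
Via U — items with X starts U: W.
Via W — items with X starts W: none.
Union: W.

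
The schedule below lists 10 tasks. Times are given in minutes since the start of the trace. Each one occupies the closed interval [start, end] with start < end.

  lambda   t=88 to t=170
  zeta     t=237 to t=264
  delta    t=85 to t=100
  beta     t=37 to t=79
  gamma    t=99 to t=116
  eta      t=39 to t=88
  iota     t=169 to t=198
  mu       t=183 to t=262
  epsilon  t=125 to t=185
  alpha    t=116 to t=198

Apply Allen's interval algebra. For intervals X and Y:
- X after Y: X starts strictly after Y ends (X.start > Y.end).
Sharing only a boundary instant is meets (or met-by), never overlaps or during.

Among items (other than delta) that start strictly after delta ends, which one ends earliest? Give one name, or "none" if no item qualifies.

epsilon

Target delta = [t=85, t=100].
alpha [t=116, t=198] → after → candidate.
beta [t=37, t=79] → before → excluded.
epsilon [t=125, t=185] → after → candidate.
eta [t=39, t=88] → overlaps → excluded.
gamma [t=99, t=116] → overlapped-by → excluded.
iota [t=169, t=198] → after → candidate.
lambda [t=88, t=170] → overlapped-by → excluded.
mu [t=183, t=262] → after → candidate.
zeta [t=237, t=264] → after → candidate.
Among candidates, earliest end is t=185 → epsilon.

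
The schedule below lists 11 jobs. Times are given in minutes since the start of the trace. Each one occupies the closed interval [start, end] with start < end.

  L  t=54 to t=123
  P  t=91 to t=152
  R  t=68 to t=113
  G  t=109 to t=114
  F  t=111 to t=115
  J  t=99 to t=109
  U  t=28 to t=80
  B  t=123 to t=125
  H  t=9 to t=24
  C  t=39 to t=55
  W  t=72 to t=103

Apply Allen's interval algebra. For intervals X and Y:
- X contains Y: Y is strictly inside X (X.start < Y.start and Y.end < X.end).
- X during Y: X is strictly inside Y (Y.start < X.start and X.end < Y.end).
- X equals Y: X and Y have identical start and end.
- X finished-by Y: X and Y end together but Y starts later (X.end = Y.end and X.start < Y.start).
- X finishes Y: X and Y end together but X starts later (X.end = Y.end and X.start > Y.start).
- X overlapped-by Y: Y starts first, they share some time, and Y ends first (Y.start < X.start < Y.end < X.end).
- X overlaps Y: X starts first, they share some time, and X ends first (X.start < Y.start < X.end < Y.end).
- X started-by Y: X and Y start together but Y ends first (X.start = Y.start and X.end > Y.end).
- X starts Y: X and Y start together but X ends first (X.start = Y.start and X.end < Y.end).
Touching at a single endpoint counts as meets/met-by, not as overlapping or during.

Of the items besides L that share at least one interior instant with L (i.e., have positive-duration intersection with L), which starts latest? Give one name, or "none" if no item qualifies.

Target L = [t=54, t=123].
B [t=123, t=125] → met-by → excluded.
C [t=39, t=55] → overlaps → candidate.
F [t=111, t=115] → during → candidate.
G [t=109, t=114] → during → candidate.
H [t=9, t=24] → before → excluded.
J [t=99, t=109] → during → candidate.
P [t=91, t=152] → overlapped-by → candidate.
R [t=68, t=113] → during → candidate.
U [t=28, t=80] → overlaps → candidate.
W [t=72, t=103] → during → candidate.
Among candidates, latest start is t=111 → F.

F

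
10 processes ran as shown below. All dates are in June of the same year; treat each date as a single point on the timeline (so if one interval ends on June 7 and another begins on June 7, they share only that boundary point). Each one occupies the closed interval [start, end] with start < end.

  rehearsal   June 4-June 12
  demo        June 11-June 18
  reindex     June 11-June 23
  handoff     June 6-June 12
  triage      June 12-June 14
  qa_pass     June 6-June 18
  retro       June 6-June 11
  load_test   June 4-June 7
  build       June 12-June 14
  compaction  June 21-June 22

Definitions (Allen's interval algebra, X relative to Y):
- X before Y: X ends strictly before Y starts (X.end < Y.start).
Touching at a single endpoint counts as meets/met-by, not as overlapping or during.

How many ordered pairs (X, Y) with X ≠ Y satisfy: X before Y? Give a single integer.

14

Checking all 90 ordered pairs for relation 'before'; matching pairs in alphabetical order:
(build, compaction): build before compaction ✓
(demo, compaction): demo before compaction ✓
(handoff, compaction): handoff before compaction ✓
(load_test, build): load_test before build ✓
(load_test, compaction): load_test before compaction ✓
(load_test, demo): load_test before demo ✓
(load_test, reindex): load_test before reindex ✓
(load_test, triage): load_test before triage ✓
(qa_pass, compaction): qa_pass before compaction ✓
(rehearsal, compaction): rehearsal before compaction ✓
(retro, build): retro before build ✓
(retro, compaction): retro before compaction ✓
(retro, triage): retro before triage ✓
(triage, compaction): triage before compaction ✓
Count: 14.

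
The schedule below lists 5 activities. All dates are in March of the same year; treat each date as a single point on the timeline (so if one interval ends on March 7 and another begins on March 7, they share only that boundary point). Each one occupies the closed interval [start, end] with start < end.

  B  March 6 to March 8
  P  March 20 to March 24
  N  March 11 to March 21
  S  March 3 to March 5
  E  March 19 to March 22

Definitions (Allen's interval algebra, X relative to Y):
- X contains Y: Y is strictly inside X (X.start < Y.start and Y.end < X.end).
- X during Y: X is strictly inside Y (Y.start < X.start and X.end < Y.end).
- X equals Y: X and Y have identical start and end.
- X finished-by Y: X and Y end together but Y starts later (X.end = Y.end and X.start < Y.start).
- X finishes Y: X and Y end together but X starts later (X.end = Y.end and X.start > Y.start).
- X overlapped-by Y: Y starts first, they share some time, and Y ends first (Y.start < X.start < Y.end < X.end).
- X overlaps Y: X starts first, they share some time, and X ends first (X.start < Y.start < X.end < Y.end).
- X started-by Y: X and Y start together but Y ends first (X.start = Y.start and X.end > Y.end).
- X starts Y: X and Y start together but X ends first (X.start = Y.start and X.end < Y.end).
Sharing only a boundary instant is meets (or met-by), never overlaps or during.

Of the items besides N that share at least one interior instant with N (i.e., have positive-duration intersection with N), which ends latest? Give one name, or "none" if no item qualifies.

Target N = [March 11, March 21].
B [March 6, March 8] → before → excluded.
E [March 19, March 22] → overlapped-by → candidate.
P [March 20, March 24] → overlapped-by → candidate.
S [March 3, March 5] → before → excluded.
Among candidates, latest end is March 24 → P.

P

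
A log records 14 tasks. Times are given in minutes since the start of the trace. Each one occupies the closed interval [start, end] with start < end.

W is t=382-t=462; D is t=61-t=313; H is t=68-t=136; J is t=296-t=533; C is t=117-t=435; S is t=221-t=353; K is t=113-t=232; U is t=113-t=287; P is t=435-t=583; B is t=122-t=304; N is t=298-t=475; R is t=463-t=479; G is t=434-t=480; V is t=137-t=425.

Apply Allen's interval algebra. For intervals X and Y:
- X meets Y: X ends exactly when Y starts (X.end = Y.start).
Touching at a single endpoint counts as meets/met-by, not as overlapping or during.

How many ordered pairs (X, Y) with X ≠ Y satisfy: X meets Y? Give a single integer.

Checking all 182 ordered pairs for relation 'meets'; matching pairs in alphabetical order:
(C, P): C meets P ✓
Count: 1.

1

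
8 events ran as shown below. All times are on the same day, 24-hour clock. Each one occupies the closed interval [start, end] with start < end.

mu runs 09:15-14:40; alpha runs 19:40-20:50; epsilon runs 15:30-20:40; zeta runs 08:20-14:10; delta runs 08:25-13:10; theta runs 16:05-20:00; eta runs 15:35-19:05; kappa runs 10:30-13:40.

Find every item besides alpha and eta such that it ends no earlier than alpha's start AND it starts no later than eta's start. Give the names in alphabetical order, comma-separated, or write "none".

epsilon

Conditions: its end is no earlier than alpha's start (X.end >= 19:40) AND its start is no later than eta's start (X.start <= 15:35).
delta: end 13:10 >= 19:40? ✗; start 08:25 <= 15:35? ✓ → no.
epsilon: end 20:40 >= 19:40? ✓; start 15:30 <= 15:35? ✓ → yes.
kappa: end 13:40 >= 19:40? ✗; start 10:30 <= 15:35? ✓ → no.
mu: end 14:40 >= 19:40? ✗; start 09:15 <= 15:35? ✓ → no.
theta: end 20:00 >= 19:40? ✓; start 16:05 <= 15:35? ✗ → no.
zeta: end 14:10 >= 19:40? ✗; start 08:20 <= 15:35? ✓ → no.
Result: epsilon.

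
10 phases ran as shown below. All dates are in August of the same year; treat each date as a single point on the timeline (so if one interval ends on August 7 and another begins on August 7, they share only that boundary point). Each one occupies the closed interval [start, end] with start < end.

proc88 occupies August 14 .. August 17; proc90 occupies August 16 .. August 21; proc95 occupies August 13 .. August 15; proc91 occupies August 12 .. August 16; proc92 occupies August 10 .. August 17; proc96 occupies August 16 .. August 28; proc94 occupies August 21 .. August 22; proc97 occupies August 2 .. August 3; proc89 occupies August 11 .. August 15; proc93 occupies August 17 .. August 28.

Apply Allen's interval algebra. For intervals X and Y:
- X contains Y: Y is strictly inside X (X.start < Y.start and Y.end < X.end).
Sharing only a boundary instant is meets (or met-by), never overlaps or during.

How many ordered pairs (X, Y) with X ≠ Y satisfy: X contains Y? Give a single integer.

6

Checking all 90 ordered pairs for relation 'contains'; matching pairs in alphabetical order:
(proc91, proc95): proc91 contains proc95 ✓
(proc92, proc89): proc92 contains proc89 ✓
(proc92, proc91): proc92 contains proc91 ✓
(proc92, proc95): proc92 contains proc95 ✓
(proc93, proc94): proc93 contains proc94 ✓
(proc96, proc94): proc96 contains proc94 ✓
Count: 6.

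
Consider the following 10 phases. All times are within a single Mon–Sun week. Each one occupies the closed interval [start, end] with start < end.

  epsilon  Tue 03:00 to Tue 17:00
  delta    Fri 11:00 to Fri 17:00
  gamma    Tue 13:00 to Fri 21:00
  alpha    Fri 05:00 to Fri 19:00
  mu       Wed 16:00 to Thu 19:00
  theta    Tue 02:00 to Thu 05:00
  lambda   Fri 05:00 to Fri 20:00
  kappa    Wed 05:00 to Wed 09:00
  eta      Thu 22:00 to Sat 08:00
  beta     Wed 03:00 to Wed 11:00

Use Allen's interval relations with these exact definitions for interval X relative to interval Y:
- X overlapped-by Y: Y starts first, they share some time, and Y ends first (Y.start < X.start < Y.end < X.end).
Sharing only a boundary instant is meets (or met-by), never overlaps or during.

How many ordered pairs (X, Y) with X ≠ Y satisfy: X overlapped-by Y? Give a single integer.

4

Checking all 90 ordered pairs for relation 'overlapped-by'; matching pairs in alphabetical order:
(eta, gamma): eta overlapped-by gamma ✓
(gamma, epsilon): gamma overlapped-by epsilon ✓
(gamma, theta): gamma overlapped-by theta ✓
(mu, theta): mu overlapped-by theta ✓
Count: 4.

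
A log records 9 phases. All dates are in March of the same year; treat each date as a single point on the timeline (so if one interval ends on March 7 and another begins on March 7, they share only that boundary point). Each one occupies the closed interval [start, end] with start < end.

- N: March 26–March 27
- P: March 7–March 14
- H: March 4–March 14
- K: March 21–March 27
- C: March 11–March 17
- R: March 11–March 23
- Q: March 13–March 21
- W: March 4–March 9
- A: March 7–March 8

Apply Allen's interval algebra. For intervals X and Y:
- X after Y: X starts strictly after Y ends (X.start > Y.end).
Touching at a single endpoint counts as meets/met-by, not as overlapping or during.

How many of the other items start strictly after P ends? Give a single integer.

Target P = [March 7, March 14].
A [March 7, March 8] → starts → no.
C [March 11, March 17] → overlapped-by → no.
H [March 4, March 14] → finished-by → no.
K [March 21, March 27] → after → counts.
N [March 26, March 27] → after → counts.
Q [March 13, March 21] → overlapped-by → no.
R [March 11, March 23] → overlapped-by → no.
W [March 4, March 9] → overlaps → no.
Total: 2.

2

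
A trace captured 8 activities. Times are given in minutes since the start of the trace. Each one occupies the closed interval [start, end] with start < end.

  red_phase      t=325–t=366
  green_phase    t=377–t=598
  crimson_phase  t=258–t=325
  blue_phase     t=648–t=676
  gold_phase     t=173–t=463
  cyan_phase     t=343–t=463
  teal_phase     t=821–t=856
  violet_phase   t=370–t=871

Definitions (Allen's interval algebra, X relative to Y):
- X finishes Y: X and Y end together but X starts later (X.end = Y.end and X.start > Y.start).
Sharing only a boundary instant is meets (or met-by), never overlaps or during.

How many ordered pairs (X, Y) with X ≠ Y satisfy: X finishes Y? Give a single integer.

Checking all 56 ordered pairs for relation 'finishes'; matching pairs in alphabetical order:
(cyan_phase, gold_phase): cyan_phase finishes gold_phase ✓
Count: 1.

1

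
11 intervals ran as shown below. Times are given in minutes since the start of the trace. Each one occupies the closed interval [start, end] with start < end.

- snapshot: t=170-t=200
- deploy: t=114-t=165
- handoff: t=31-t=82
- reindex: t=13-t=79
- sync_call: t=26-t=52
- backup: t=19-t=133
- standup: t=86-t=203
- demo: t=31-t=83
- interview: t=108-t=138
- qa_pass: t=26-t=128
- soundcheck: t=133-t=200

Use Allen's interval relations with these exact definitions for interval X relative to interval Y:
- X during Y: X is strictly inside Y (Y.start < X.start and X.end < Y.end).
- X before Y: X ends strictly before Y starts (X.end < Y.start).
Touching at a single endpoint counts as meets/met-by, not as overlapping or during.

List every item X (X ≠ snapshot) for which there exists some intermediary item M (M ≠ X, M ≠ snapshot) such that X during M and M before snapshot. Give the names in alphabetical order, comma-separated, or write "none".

demo, handoff, qa_pass, sync_call

Target snapshot = [t=170, t=200].
Intermediaries M with M before snapshot: backup, demo, deploy, handoff, interview, qa_pass, reindex, sync_call.
Via backup — items with X during backup: demo, handoff, qa_pass, sync_call.
Via demo — items with X during demo: none.
Via deploy — items with X during deploy: none.
Via handoff — items with X during handoff: none.
Via interview — items with X during interview: none.
Via qa_pass — items with X during qa_pass: demo, handoff.
Via reindex — items with X during reindex: sync_call.
Via sync_call — items with X during sync_call: none.
Union: demo, handoff, qa_pass, sync_call.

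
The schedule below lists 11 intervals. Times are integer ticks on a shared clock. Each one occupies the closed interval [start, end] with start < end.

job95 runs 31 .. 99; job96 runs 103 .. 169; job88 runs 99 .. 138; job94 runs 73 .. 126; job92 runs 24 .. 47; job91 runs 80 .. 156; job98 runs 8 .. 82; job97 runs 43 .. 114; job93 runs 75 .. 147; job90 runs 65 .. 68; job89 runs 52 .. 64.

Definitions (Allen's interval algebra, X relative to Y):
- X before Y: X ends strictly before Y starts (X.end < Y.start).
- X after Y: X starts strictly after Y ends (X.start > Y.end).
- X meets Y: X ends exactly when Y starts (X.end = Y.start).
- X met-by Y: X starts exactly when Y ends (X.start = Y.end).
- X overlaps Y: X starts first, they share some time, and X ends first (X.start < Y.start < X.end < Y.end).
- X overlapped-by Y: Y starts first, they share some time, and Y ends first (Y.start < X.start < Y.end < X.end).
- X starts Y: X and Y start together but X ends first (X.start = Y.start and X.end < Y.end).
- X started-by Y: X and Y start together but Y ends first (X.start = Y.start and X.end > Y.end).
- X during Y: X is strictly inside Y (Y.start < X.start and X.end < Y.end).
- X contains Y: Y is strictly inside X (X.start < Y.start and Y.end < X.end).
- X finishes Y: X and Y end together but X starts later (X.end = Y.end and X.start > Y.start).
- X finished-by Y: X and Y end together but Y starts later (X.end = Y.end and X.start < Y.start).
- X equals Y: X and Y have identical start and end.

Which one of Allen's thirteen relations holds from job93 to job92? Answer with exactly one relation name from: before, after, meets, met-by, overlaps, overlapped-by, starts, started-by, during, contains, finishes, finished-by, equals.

job93 = [75, 147]; job92 = [24, 47].
Compare endpoints: job93.start > job92.start, job93.start > job92.end, job93.end > job92.start, job93.end > job92.end.
That pattern is 'after'.

after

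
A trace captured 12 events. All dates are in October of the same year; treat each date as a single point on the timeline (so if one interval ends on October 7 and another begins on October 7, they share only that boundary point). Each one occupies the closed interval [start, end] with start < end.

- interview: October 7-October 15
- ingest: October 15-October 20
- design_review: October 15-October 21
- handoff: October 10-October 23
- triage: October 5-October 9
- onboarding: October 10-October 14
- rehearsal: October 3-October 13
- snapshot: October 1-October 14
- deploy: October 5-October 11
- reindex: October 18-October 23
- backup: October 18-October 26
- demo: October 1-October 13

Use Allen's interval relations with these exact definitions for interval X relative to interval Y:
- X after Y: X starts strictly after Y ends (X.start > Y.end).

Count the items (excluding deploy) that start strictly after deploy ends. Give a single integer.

Target deploy = [October 5, October 11].
backup [October 18, October 26] → after → counts.
demo [October 1, October 13] → contains → no.
design_review [October 15, October 21] → after → counts.
handoff [October 10, October 23] → overlapped-by → no.
ingest [October 15, October 20] → after → counts.
interview [October 7, October 15] → overlapped-by → no.
onboarding [October 10, October 14] → overlapped-by → no.
rehearsal [October 3, October 13] → contains → no.
reindex [October 18, October 23] → after → counts.
snapshot [October 1, October 14] → contains → no.
triage [October 5, October 9] → starts → no.
Total: 4.

4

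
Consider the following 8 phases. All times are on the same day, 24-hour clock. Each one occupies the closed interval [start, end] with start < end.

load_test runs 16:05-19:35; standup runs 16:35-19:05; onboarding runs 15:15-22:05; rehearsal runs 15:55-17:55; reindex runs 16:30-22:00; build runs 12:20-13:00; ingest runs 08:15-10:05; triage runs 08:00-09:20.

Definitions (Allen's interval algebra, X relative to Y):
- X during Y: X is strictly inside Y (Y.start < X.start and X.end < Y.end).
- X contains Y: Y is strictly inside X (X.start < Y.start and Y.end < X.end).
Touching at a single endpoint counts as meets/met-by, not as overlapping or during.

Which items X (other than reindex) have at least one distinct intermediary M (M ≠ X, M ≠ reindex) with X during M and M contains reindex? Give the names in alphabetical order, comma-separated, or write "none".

Target reindex = [16:30, 22:00].
Intermediaries M with M contains reindex: onboarding.
Via onboarding — items with X during onboarding: load_test, rehearsal, standup.
Union: load_test, rehearsal, standup.

load_test, rehearsal, standup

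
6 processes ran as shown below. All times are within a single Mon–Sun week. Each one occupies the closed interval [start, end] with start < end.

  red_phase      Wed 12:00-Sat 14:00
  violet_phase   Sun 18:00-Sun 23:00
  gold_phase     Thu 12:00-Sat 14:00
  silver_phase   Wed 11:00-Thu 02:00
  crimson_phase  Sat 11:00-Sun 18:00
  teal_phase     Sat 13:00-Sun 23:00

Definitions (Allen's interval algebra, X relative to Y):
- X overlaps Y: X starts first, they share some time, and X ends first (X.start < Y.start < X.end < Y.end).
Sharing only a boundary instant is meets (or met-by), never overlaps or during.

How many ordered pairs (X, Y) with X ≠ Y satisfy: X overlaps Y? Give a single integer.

Checking all 30 ordered pairs for relation 'overlaps'; matching pairs in alphabetical order:
(crimson_phase, teal_phase): crimson_phase overlaps teal_phase ✓
(gold_phase, crimson_phase): gold_phase overlaps crimson_phase ✓
(gold_phase, teal_phase): gold_phase overlaps teal_phase ✓
(red_phase, crimson_phase): red_phase overlaps crimson_phase ✓
(red_phase, teal_phase): red_phase overlaps teal_phase ✓
(silver_phase, red_phase): silver_phase overlaps red_phase ✓
Count: 6.

6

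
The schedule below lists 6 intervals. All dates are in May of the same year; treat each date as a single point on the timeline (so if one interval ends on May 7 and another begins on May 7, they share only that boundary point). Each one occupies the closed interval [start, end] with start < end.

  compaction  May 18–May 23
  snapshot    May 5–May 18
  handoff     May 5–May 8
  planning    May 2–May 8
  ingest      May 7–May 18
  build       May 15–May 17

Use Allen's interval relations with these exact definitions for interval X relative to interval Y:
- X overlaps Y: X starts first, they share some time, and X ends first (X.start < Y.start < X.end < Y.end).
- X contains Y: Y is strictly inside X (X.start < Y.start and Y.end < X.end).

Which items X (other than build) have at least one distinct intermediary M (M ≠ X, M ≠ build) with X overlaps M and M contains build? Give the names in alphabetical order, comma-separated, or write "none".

handoff, planning

Target build = [May 15, May 17].
Intermediaries M with M contains build: ingest, snapshot.
Via ingest — items with X overlaps ingest: handoff, planning.
Via snapshot — items with X overlaps snapshot: planning.
Union: handoff, planning.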